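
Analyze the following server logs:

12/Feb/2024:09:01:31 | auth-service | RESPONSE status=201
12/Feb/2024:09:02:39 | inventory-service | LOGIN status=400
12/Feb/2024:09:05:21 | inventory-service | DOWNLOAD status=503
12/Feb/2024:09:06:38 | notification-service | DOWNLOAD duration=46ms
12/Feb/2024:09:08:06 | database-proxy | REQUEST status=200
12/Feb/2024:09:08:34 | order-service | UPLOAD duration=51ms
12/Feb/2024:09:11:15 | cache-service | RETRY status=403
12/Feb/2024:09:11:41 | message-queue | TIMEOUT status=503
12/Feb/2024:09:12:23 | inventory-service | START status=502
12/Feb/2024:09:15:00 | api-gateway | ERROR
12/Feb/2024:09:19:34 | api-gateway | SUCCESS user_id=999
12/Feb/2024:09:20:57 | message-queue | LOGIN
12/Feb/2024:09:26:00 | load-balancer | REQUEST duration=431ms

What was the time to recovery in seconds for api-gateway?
274

To calculate recovery time:

1. Find ERROR event for api-gateway: 12/Feb/2024:09:15:00
2. Find next SUCCESS event for api-gateway: 12/Feb/2024:09:19:34
3. Recovery time: 12/Feb/2024:09:19:34 - 12/Feb/2024:09:15:00 = 274 seconds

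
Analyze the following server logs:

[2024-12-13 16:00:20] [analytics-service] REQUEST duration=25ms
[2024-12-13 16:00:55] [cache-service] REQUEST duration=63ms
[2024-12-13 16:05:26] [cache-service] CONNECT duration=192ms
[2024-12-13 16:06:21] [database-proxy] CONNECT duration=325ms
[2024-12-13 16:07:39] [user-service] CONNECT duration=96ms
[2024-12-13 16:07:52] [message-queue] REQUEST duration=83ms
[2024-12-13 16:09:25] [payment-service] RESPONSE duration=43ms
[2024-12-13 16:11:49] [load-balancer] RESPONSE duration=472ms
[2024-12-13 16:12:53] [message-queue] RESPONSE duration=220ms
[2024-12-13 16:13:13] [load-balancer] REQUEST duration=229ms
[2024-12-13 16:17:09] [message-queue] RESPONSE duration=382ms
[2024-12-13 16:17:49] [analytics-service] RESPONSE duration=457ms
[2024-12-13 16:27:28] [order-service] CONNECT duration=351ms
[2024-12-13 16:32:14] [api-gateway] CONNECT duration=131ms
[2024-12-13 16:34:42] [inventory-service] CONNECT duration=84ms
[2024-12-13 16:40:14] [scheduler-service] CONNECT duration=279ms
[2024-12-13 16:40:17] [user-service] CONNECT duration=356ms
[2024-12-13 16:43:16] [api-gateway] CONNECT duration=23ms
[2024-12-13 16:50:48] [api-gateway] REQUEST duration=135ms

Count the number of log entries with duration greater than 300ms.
6

To count timeouts:

1. Threshold: 300ms
2. Extract duration from each log entry
3. Count entries where duration > 300
4. Timeout count: 6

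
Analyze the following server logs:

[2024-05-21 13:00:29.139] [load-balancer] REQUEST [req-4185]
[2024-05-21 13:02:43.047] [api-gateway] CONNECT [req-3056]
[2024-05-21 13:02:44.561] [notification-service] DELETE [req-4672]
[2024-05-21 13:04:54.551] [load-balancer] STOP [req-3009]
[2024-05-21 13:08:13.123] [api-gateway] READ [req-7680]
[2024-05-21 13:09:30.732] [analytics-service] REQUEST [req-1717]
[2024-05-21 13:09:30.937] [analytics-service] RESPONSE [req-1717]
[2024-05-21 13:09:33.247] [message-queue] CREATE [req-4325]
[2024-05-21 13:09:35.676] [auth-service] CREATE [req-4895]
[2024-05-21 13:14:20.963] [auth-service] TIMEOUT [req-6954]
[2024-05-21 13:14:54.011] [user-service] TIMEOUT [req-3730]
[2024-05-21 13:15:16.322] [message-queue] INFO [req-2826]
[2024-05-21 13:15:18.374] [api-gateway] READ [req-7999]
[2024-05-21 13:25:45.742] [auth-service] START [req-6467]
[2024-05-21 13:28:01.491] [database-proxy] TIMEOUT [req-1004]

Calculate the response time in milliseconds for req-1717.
205

To calculate latency:

1. Find REQUEST with id req-1717: 2024-05-21 13:09:30.732
2. Find RESPONSE with id req-1717: 2024-05-21 13:09:30.937
3. Latency: 2024-05-21 13:09:30.937 - 2024-05-21 13:09:30.732 = 205ms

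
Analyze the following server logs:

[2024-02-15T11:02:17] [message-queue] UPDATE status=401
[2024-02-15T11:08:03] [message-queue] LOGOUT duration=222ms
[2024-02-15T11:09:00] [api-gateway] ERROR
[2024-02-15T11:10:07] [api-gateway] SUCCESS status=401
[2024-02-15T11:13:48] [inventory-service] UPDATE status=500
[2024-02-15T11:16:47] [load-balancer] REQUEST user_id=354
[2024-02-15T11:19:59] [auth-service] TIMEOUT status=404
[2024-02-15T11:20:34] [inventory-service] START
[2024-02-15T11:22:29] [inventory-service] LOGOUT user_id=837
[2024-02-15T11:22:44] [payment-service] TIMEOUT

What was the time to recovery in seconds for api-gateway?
67

To calculate recovery time:

1. Find ERROR event for api-gateway: 2024-02-15T11:09:00
2. Find next SUCCESS event for api-gateway: 2024-02-15T11:10:07
3. Recovery time: 2024-02-15T11:10:07 - 2024-02-15T11:09:00 = 67 seconds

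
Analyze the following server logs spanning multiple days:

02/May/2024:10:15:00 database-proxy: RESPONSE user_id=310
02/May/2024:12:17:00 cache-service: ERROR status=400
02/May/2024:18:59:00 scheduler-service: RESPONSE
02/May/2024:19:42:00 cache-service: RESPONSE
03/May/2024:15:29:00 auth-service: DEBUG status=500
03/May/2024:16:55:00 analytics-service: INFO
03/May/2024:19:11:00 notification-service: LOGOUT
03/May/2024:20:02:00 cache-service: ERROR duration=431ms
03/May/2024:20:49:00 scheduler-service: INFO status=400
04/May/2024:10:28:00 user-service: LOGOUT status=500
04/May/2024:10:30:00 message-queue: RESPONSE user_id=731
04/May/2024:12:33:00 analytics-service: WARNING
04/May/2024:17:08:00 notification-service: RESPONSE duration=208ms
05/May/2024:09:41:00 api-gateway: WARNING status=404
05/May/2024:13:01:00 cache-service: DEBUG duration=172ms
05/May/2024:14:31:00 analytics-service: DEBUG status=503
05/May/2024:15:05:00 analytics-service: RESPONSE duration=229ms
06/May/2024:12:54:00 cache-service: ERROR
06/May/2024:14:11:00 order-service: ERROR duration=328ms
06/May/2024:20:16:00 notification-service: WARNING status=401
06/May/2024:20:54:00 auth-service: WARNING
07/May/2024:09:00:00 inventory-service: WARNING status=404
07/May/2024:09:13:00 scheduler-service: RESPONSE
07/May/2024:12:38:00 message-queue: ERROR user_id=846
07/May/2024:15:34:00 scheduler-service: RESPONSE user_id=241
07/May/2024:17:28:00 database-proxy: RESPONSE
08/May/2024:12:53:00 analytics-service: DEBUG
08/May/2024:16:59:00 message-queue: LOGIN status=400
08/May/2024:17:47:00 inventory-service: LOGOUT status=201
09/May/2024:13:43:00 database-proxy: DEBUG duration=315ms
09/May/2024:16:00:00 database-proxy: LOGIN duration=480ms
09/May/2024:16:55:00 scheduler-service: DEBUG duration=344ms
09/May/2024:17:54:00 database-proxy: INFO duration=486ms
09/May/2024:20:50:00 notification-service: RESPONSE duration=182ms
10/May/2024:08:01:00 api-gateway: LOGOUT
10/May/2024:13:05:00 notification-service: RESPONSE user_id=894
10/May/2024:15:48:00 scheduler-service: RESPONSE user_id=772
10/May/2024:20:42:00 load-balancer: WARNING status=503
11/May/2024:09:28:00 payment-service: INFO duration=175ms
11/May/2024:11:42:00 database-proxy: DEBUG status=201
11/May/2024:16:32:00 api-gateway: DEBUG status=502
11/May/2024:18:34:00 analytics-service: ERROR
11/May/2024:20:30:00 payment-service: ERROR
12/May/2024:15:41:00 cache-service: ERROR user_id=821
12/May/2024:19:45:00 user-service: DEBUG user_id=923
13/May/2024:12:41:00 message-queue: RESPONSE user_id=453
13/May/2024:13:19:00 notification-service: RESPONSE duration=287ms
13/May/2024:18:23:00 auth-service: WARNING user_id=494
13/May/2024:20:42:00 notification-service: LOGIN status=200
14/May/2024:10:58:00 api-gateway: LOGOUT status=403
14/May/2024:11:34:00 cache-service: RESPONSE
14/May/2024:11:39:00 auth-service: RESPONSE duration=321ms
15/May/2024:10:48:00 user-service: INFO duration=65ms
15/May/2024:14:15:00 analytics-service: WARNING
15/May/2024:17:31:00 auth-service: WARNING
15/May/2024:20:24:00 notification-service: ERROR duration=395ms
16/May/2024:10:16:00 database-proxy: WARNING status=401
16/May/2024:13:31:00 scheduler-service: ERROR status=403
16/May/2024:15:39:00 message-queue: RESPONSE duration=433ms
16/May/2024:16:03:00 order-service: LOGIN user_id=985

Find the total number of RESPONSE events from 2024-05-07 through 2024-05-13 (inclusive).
8

To filter by date range:

1. Date range: 2024-05-07 through 2024-05-13, both dates inclusive
2. Filter for RESPONSE events whose date falls in this range
3. Count matching events: 8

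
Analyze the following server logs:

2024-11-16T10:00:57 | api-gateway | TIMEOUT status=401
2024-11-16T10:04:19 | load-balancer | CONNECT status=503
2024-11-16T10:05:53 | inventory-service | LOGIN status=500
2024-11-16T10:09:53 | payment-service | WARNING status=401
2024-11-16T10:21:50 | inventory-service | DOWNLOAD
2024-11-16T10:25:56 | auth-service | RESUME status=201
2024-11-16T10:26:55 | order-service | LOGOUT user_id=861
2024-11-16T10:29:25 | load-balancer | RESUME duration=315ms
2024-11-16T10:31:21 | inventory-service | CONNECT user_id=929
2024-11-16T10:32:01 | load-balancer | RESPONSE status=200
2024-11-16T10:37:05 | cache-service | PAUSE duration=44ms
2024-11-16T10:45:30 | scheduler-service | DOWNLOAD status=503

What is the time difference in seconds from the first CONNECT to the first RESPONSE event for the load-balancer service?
1662

To find the time between events:

1. Locate the first CONNECT event for load-balancer: 2024-11-16T10:04:19
2. Locate the first RESPONSE event for load-balancer: 2024-11-16T10:32:01
3. Calculate the difference: 2024-11-16T10:32:01 - 2024-11-16T10:04:19 = 1662 seconds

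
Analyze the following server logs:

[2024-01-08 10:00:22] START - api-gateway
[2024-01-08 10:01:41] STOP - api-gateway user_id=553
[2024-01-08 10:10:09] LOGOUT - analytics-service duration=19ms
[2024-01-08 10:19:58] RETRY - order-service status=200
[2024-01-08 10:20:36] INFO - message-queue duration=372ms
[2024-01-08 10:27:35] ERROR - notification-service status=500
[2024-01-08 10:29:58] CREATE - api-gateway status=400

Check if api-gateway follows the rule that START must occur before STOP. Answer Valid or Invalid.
Valid

To validate ordering:

1. Required order: START → STOP
2. Rule: START must occur before STOP
3. Check actual order of events for api-gateway
4. Result: Valid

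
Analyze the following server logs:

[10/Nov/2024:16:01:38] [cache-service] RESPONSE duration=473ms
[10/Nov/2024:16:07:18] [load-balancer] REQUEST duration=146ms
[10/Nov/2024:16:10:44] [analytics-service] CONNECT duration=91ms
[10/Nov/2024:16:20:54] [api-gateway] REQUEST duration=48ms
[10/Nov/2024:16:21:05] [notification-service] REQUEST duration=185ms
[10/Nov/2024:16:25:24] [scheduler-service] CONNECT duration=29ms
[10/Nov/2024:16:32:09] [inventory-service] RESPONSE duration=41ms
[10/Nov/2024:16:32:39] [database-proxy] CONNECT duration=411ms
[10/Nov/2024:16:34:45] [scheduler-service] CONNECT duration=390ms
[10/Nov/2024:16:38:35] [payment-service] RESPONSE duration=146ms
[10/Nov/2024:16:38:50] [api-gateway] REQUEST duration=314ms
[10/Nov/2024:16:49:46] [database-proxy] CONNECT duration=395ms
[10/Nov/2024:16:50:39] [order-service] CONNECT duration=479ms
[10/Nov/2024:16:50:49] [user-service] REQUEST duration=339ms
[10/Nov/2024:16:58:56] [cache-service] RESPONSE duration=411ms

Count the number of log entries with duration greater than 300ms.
8

To count timeouts:

1. Threshold: 300ms
2. Extract duration from each log entry
3. Count entries where duration > 300
4. Timeout count: 8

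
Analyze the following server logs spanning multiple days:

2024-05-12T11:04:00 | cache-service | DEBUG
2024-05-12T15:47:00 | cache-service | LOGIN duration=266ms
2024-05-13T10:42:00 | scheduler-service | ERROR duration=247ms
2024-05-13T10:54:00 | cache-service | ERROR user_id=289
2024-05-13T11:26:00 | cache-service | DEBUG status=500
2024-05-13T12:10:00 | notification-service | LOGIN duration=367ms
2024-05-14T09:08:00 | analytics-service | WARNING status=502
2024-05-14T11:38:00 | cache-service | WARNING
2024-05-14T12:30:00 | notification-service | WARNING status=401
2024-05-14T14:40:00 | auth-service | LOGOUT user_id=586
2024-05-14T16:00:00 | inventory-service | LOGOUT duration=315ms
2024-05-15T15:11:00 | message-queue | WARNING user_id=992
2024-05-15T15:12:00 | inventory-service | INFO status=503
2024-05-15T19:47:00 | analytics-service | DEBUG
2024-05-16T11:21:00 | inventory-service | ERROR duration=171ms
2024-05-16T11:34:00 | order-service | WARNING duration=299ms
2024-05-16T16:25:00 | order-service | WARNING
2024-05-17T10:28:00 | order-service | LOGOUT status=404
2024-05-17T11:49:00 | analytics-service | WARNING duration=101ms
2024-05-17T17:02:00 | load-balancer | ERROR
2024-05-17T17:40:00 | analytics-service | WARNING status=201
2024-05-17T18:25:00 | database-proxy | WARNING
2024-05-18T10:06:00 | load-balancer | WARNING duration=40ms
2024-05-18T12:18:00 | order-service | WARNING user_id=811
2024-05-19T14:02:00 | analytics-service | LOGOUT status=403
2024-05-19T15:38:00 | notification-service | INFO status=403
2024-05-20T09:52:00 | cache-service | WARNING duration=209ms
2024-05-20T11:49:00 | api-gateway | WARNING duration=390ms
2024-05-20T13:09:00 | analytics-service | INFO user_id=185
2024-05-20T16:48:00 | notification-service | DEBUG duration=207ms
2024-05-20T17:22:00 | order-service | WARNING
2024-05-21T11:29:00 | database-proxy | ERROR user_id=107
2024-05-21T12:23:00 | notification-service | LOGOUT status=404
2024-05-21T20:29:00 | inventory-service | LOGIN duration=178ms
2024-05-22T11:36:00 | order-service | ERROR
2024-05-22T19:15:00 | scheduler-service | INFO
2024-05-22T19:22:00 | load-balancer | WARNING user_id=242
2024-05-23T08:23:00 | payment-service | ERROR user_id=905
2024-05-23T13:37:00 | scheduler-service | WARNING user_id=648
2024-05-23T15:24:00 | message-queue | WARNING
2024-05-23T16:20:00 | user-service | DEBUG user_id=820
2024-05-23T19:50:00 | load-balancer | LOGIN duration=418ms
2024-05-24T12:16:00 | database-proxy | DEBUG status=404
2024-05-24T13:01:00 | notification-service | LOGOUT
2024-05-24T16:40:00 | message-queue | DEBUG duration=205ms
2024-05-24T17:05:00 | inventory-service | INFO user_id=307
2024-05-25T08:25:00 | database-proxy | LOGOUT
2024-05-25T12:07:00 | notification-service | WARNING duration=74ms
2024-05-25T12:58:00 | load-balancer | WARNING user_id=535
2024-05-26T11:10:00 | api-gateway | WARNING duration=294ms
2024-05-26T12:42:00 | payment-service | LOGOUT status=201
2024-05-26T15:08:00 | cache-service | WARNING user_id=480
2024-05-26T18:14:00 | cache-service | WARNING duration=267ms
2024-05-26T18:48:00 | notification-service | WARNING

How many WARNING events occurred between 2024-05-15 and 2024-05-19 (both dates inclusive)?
8

To filter by date range:

1. Date range: 2024-05-15 through 2024-05-19, both dates inclusive
2. Filter for WARNING events whose date falls in this range
3. Count matching events: 8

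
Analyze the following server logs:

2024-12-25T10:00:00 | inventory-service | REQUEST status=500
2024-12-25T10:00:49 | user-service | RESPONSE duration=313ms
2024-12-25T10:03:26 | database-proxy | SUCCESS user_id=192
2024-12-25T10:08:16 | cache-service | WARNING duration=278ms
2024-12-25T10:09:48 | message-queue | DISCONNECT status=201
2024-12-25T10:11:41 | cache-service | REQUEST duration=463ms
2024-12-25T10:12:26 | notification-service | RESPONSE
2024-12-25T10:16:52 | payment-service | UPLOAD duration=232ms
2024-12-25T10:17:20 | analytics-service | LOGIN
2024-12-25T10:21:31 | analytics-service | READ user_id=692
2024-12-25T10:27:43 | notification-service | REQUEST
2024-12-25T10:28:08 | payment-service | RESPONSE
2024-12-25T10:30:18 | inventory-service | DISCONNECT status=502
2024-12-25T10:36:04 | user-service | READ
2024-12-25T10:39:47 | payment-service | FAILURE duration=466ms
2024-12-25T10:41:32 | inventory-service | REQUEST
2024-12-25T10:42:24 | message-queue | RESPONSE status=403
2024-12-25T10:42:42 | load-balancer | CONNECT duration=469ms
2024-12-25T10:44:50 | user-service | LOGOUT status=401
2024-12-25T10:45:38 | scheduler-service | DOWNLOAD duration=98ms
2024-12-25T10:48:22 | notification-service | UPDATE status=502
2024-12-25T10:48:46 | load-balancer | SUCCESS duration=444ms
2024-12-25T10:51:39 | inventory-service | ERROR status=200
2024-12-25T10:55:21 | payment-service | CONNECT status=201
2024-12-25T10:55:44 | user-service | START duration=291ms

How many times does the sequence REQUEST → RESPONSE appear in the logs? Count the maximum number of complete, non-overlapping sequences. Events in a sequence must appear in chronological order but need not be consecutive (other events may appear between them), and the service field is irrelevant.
4

To count sequences:

1. Look for pattern: REQUEST → RESPONSE
2. Greedily scan the log in chronological order, matching each sequence element in turn (ignoring service)
3. Each time the full pattern completes, increment the count and restart matching from the next event
4. Complete non-overlapping sequences found: 4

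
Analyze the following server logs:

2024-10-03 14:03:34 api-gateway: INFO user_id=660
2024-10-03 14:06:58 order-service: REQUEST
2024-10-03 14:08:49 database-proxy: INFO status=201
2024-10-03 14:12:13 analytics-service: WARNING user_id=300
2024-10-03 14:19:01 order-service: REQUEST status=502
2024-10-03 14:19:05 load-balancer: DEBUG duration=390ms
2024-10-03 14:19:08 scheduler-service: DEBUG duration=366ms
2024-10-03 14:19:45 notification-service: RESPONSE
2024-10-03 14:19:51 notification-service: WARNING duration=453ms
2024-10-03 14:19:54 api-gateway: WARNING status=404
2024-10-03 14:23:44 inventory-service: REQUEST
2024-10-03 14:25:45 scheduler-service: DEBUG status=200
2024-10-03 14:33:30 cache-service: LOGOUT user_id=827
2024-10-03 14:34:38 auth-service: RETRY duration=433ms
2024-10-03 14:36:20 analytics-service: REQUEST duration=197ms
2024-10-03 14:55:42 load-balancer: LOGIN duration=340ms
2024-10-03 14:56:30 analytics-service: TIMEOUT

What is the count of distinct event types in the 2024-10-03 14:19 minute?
4

To count unique event types:

1. Filter events in the minute starting at 2024-10-03 14:19
2. Extract event types from matching entries
3. Count unique types: 4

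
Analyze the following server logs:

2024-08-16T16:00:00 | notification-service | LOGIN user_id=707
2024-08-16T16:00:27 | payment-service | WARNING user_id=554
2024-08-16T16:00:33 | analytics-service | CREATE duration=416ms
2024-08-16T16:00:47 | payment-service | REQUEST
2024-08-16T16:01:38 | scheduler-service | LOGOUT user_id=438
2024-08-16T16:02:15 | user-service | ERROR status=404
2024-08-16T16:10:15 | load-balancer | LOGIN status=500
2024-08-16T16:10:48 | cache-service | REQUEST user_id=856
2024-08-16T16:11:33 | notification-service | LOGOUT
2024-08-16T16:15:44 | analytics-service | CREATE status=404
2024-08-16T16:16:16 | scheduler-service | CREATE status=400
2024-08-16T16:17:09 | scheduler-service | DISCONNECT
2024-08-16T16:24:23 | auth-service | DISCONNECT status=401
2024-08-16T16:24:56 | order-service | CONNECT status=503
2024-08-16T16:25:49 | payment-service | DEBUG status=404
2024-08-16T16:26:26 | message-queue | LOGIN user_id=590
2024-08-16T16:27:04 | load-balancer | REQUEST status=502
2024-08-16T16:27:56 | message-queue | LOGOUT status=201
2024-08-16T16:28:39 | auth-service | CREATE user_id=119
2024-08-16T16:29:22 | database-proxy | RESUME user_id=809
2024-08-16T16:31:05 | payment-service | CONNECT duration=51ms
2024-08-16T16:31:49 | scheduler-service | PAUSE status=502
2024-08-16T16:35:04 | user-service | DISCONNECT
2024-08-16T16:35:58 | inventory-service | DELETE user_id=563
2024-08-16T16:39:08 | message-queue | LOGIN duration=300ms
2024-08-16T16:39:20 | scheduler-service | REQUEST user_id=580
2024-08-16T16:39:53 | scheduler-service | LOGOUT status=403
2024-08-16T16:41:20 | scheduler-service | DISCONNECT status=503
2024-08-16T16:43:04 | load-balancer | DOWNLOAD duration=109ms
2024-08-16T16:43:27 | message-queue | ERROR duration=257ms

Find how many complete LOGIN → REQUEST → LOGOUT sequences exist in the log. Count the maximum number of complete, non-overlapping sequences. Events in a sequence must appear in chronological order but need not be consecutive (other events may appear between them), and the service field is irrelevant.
4

To count sequences:

1. Look for pattern: LOGIN → REQUEST → LOGOUT
2. Greedily scan the log in chronological order, matching each sequence element in turn (ignoring service)
3. Each time the full pattern completes, increment the count and restart matching from the next event
4. Complete non-overlapping sequences found: 4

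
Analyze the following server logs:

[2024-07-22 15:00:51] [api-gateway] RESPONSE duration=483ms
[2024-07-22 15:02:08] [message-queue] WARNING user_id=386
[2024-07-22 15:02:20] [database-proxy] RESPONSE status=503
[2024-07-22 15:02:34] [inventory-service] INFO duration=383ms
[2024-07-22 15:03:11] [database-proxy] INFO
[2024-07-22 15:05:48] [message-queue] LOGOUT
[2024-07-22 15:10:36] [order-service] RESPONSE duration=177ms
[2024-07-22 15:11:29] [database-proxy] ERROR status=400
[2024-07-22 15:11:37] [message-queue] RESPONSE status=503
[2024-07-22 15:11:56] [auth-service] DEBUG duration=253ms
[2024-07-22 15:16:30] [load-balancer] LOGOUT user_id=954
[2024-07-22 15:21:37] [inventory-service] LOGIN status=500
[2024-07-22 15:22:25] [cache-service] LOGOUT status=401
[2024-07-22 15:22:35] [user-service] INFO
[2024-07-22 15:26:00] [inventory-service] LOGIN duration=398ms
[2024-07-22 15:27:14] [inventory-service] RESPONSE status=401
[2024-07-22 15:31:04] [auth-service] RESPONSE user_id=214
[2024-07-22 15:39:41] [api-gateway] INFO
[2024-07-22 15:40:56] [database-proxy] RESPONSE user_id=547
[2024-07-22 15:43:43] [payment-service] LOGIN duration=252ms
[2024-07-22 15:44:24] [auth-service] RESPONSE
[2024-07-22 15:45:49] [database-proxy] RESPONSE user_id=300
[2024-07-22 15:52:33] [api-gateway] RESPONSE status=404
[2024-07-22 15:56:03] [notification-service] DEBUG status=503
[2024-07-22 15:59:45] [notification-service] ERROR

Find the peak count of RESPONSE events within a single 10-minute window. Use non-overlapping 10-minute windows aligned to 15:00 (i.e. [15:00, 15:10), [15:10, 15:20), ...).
3

To find the burst window:

1. Divide the log period into non-overlapping 10-minute windows starting at 15:00
2. Count RESPONSE events in each window
3. Find the window with maximum count
4. Maximum events in a window: 3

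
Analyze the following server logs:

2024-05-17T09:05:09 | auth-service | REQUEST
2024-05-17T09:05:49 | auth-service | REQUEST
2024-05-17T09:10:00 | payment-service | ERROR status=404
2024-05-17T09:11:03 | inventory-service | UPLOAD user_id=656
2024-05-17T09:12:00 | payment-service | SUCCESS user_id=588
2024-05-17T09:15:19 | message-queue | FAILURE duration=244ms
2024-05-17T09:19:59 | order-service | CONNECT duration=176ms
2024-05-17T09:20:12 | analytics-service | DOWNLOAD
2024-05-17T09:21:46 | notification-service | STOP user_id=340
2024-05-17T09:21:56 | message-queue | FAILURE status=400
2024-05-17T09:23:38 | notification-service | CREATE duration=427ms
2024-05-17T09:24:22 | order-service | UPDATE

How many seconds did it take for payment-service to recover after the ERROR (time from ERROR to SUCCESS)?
120

To calculate recovery time:

1. Find ERROR event for payment-service: 2024-05-17T09:10:00
2. Find next SUCCESS event for payment-service: 2024-05-17T09:12:00
3. Recovery time: 2024-05-17T09:12:00 - 2024-05-17T09:10:00 = 120 seconds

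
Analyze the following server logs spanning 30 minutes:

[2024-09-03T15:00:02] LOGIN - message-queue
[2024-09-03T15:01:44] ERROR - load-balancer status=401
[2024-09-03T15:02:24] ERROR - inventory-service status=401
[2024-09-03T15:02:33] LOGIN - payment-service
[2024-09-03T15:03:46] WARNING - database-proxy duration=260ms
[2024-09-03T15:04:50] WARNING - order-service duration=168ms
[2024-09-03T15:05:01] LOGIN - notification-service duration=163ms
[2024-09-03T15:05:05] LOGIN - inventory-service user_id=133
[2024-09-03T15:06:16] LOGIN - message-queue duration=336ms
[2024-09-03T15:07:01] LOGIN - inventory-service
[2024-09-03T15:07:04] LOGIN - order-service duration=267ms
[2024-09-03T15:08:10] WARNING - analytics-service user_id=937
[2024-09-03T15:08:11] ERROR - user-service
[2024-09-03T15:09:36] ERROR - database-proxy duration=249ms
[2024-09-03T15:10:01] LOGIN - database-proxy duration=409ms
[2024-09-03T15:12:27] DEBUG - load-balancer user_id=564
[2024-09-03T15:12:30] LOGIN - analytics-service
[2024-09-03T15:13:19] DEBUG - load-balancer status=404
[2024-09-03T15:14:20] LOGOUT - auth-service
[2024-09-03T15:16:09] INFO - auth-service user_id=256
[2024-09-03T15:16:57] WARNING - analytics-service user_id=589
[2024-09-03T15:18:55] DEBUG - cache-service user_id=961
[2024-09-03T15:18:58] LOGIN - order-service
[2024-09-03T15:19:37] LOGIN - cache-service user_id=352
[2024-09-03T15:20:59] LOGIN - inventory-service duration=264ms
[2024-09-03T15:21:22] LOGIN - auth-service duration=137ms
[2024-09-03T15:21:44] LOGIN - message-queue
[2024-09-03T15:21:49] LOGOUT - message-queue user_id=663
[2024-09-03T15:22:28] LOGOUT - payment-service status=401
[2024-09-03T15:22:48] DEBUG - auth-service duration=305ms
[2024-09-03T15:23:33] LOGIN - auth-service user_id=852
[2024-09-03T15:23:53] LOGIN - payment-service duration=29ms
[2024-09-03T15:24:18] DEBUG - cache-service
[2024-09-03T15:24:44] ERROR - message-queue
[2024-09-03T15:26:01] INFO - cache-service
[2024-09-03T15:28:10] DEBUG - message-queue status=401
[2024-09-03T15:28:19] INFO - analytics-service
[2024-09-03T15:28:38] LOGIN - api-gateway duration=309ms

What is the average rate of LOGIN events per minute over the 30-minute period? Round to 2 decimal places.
0.57

To calculate the rate:

1. Count total LOGIN events: 17
2. Total time period: 30 minutes
3. Rate = 17 / 30 = 0.57 events per minute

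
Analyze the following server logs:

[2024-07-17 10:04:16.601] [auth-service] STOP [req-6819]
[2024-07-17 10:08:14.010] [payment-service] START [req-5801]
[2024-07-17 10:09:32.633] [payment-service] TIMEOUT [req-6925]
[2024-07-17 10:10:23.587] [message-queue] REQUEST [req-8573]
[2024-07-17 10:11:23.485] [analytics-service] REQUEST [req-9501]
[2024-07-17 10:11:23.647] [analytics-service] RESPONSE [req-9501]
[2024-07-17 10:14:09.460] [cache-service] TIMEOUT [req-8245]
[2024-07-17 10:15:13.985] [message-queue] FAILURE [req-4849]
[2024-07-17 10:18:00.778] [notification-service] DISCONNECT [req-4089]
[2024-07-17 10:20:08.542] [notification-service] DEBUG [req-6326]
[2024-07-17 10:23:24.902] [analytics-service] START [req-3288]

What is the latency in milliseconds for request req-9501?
162

To calculate latency:

1. Find REQUEST with id req-9501: 2024-07-17 10:11:23.485
2. Find RESPONSE with id req-9501: 2024-07-17 10:11:23.647
3. Latency: 2024-07-17 10:11:23.647 - 2024-07-17 10:11:23.485 = 162ms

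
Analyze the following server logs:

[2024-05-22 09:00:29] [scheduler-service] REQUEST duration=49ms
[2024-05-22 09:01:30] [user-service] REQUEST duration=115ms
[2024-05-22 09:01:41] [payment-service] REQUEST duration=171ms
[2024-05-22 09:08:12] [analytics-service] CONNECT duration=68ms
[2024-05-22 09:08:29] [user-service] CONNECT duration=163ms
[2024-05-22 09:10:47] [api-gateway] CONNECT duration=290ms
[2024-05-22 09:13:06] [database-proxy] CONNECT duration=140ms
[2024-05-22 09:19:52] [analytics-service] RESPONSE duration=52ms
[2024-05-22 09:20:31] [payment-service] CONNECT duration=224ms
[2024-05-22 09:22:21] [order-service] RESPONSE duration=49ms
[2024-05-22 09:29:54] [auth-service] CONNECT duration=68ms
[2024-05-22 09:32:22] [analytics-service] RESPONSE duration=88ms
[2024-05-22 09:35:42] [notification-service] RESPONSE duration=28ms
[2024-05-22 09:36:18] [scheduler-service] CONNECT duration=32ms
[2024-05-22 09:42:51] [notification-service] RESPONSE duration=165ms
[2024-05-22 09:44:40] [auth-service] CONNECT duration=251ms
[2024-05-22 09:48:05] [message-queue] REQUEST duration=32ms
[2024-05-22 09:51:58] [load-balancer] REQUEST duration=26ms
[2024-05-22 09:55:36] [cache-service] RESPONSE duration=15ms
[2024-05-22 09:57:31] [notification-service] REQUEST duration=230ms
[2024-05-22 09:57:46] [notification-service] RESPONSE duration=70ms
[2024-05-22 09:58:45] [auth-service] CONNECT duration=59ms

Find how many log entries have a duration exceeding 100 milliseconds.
9

To count timeouts:

1. Threshold: 100ms
2. Extract duration from each log entry
3. Count entries where duration > 100
4. Timeout count: 9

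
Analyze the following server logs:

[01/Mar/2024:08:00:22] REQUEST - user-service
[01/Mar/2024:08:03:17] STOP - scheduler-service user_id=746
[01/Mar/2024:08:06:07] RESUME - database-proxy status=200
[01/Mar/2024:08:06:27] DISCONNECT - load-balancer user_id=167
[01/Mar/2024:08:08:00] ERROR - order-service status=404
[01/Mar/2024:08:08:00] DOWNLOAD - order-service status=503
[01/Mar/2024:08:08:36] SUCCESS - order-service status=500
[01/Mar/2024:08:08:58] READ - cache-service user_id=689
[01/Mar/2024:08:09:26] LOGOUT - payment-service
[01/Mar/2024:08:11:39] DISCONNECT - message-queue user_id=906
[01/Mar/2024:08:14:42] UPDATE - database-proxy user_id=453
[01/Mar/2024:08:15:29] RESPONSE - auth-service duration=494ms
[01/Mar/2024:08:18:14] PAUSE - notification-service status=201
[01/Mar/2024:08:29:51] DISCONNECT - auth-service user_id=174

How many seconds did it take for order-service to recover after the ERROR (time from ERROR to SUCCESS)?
36

To calculate recovery time:

1. Find ERROR event for order-service: 01/Mar/2024:08:08:00
2. Find next SUCCESS event for order-service: 01/Mar/2024:08:08:36
3. Recovery time: 01/Mar/2024:08:08:36 - 01/Mar/2024:08:08:00 = 36 seconds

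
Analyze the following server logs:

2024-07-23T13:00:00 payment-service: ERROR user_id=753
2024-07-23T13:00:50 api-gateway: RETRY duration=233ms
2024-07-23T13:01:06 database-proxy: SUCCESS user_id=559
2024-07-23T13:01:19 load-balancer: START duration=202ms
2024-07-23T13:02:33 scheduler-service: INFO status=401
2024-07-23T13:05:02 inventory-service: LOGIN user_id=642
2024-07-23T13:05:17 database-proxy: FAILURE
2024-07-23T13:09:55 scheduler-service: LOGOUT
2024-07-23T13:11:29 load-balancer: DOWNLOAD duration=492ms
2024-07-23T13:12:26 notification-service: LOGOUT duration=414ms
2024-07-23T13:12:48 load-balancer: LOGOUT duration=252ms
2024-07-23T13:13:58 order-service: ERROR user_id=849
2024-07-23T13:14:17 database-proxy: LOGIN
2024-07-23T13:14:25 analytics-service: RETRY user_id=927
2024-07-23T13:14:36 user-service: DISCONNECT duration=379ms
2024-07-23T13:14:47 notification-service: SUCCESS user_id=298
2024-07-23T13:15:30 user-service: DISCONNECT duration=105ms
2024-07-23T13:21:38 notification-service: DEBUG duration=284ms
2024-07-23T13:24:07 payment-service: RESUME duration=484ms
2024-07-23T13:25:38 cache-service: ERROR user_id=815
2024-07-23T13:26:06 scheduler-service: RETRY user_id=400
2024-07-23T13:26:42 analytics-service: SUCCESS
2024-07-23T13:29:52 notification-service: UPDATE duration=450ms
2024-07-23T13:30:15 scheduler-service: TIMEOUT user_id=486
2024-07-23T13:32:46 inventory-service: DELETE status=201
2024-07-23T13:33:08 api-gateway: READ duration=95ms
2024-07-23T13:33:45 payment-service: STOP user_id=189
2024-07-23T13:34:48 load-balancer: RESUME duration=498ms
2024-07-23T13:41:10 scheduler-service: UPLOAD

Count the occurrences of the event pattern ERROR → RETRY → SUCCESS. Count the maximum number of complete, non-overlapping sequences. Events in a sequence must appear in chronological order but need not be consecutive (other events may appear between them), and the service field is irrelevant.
3

To count sequences:

1. Look for pattern: ERROR → RETRY → SUCCESS
2. Greedily scan the log in chronological order, matching each sequence element in turn (ignoring service)
3. Each time the full pattern completes, increment the count and restart matching from the next event
4. Complete non-overlapping sequences found: 3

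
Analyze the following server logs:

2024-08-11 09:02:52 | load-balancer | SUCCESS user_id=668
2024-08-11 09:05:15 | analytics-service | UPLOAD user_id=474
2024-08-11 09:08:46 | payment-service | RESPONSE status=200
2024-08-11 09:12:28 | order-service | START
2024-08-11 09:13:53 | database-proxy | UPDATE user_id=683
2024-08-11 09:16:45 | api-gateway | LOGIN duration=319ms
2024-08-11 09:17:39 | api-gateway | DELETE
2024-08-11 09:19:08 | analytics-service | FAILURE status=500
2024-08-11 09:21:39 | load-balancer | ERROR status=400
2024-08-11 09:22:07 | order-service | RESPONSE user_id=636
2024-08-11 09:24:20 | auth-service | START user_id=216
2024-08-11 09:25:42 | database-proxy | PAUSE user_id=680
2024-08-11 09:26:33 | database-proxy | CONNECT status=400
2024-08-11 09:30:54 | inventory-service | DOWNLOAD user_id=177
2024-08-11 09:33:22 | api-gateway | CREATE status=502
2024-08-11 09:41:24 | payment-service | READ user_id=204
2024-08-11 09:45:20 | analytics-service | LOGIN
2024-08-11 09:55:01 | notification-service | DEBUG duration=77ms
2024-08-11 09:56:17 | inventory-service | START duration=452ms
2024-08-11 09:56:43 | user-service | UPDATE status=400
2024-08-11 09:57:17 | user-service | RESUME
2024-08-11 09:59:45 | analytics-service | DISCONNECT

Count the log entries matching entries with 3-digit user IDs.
8

To find matching entries:

1. Pattern to match: entries with 3-digit user IDs
2. Scan each log entry for the pattern
3. Count matches: 8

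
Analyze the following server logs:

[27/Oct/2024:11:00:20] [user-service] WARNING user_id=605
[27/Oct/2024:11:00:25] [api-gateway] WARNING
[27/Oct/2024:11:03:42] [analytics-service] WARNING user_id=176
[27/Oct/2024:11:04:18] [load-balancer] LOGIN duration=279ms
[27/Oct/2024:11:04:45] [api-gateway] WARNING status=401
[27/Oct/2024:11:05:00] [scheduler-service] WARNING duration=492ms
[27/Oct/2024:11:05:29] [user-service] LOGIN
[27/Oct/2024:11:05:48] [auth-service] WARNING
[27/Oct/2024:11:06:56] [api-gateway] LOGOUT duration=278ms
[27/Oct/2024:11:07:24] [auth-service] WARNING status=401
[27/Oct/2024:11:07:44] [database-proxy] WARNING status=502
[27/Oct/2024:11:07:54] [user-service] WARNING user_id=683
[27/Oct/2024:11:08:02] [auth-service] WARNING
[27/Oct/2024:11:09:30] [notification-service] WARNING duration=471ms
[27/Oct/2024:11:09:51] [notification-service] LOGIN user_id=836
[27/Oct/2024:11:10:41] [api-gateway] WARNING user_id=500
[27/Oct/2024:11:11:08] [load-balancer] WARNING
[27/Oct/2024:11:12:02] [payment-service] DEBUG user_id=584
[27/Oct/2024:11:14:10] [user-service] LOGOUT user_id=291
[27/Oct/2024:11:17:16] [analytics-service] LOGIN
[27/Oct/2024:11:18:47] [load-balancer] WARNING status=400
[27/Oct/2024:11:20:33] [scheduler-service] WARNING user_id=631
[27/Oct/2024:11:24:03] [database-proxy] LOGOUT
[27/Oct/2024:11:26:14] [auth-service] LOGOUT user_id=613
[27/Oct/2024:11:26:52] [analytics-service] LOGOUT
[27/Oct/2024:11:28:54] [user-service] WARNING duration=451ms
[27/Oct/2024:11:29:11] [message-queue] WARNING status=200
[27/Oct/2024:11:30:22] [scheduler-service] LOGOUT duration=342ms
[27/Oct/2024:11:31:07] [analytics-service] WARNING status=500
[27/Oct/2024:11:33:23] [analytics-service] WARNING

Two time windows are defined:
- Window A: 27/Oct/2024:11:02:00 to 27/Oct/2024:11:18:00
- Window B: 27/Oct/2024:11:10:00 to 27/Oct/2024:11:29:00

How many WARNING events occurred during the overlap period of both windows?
2

To find overlap events:

1. Window A: 27/Oct/2024:11:02:00 to 27/Oct/2024:11:18:00
2. Window B: 27/Oct/2024:11:10:00 to 27/Oct/2024:11:29:00
3. Overlap period: 27/Oct/2024:11:10:00 to 27/Oct/2024:11:18:00
4. Count WARNING events in overlap: 2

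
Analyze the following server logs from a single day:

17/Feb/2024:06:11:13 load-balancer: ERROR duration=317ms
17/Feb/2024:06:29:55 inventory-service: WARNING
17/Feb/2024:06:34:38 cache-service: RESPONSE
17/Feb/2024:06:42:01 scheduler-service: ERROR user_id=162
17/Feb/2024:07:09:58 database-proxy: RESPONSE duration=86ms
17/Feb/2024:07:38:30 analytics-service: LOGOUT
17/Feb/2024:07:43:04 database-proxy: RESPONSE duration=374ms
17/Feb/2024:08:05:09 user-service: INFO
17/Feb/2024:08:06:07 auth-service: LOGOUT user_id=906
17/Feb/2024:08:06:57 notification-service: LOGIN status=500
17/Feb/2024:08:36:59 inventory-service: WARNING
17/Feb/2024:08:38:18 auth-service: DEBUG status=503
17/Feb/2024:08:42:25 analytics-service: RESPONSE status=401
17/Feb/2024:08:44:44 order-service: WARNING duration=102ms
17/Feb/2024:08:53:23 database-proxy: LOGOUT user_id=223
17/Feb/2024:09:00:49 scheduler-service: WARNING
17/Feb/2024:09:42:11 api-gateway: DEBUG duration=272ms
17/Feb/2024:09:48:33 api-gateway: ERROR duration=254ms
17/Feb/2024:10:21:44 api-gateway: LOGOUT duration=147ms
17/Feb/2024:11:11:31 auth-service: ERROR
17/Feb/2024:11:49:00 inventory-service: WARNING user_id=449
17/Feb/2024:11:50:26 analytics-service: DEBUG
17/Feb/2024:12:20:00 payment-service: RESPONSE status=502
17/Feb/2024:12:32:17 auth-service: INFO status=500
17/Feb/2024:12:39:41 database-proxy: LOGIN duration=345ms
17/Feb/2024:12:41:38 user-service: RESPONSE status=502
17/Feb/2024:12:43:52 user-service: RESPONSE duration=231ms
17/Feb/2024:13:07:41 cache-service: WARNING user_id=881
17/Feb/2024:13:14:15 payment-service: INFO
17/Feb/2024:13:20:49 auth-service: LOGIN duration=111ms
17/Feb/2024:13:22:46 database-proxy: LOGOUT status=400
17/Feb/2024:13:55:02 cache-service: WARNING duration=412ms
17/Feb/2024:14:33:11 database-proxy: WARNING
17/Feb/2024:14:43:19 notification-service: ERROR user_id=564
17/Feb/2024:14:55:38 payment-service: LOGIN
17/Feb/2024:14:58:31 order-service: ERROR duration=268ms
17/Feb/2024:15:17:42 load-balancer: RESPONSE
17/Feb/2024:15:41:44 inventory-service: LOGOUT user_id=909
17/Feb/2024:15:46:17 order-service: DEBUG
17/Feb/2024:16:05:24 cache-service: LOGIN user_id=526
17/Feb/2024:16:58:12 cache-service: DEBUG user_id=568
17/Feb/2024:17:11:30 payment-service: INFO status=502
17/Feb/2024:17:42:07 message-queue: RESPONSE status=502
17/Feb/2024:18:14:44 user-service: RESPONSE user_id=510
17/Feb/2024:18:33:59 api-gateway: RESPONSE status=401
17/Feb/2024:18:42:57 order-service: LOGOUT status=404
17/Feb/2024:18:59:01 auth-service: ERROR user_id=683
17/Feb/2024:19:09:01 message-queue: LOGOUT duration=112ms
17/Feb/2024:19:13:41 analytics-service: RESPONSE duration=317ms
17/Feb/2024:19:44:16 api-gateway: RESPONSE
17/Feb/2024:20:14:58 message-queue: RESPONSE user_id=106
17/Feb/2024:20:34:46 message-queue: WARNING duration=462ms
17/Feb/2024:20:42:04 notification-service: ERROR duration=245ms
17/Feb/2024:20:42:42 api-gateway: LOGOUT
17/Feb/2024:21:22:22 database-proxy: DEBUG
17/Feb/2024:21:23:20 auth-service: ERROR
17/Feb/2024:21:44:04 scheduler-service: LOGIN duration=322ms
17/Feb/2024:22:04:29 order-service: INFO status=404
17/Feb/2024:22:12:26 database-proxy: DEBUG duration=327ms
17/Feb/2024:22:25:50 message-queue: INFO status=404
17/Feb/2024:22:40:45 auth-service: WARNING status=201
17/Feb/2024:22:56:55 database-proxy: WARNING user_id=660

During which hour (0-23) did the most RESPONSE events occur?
12

To find the peak hour:

1. Group all RESPONSE events by hour
2. Count events in each hour
3. Find hour with maximum count
4. Peak hour: 12 (with 3 events)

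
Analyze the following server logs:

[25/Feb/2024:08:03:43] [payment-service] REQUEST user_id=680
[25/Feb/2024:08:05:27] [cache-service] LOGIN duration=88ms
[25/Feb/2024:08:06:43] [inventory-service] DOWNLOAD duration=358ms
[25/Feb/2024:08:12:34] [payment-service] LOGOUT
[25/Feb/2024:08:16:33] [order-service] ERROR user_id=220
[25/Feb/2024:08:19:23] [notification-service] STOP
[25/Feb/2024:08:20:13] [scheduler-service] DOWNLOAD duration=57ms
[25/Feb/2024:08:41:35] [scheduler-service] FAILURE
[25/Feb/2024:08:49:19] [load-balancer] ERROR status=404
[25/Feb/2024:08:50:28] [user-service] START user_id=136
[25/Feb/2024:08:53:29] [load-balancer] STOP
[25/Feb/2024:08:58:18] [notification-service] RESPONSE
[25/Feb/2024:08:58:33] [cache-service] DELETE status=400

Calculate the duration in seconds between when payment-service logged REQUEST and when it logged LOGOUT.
531

To find the time between events:

1. Locate the first REQUEST event for payment-service: 25/Feb/2024:08:03:43
2. Locate the first LOGOUT event for payment-service: 25/Feb/2024:08:12:34
3. Calculate the difference: 25/Feb/2024:08:12:34 - 25/Feb/2024:08:03:43 = 531 seconds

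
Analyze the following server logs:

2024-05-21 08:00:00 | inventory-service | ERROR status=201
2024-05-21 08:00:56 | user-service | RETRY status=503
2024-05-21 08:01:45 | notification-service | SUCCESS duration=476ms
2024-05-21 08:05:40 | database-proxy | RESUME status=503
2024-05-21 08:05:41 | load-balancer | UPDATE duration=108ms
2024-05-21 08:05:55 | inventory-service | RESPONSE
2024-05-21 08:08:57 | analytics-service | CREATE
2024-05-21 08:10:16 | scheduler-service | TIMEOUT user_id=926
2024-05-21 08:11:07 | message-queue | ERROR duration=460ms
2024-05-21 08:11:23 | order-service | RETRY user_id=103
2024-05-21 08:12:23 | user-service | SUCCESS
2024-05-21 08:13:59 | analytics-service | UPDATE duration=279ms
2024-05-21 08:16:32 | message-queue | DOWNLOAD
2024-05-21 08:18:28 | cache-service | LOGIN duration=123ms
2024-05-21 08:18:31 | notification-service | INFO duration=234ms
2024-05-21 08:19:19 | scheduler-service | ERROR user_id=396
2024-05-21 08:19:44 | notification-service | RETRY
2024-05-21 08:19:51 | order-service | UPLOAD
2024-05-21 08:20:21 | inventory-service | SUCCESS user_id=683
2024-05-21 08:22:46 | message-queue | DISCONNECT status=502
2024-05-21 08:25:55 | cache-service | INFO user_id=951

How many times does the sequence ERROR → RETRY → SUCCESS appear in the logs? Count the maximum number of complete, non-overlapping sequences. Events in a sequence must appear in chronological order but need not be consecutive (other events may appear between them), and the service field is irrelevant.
3

To count sequences:

1. Look for pattern: ERROR → RETRY → SUCCESS
2. Greedily scan the log in chronological order, matching each sequence element in turn (ignoring service)
3. Each time the full pattern completes, increment the count and restart matching from the next event
4. Complete non-overlapping sequences found: 3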